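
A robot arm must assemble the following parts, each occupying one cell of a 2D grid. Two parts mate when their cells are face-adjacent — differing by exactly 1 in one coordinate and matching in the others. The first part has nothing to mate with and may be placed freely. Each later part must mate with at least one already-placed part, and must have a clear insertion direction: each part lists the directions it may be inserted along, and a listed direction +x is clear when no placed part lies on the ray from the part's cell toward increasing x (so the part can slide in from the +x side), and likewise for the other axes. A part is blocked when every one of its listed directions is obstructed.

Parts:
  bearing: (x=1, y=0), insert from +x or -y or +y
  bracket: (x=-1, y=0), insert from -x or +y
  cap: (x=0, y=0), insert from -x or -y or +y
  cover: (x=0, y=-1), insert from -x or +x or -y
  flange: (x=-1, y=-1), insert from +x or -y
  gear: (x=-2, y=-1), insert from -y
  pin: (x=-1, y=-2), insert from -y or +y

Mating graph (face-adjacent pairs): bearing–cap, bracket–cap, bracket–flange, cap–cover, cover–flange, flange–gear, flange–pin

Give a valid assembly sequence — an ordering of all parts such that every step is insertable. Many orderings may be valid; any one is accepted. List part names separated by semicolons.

1. pin@(-1, -2) [-y clear] — {pin}
2. flange@(-1, -1) [+x clear] — {flange, pin}
3. bracket@(-1, 0) [-x clear] — {bracket, flange, pin}
4. gear@(-2, -1) [-y clear] — {bracket, flange, gear, pin}
5. cover@(0, -1) [+x clear] — {bracket, cover, flange, gear, pin}
6. cap@(0, 0) [+y clear] — {bracket, cap, cover, flange, gear, pin}
7. bearing@(1, 0) [+x clear] — {bearing, bracket, cap, cover, flange, gear, pin}

pin; flange; bracket; gear; cover; cap; bearing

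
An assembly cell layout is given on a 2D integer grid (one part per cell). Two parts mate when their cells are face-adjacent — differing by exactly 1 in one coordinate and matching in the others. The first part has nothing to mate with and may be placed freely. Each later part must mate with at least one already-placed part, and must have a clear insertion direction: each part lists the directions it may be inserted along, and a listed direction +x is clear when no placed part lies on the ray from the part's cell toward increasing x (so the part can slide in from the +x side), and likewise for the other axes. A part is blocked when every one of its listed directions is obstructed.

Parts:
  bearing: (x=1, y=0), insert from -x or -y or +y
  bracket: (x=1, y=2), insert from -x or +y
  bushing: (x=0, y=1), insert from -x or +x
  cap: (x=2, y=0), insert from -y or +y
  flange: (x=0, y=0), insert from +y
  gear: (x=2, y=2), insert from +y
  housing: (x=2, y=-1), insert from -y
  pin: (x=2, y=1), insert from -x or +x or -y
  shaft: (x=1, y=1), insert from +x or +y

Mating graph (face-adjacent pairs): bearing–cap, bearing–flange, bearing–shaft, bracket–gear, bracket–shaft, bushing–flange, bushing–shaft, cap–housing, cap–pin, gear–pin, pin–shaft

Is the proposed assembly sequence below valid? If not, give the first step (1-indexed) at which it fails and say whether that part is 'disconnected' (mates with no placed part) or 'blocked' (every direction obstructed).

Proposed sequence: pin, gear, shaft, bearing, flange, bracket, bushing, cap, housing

1. pin@(2, 1) [-x clear] — {pin}
2. gear@(2, 2) [+y clear] — {gear, pin}
3. shaft@(1, 1) [+y clear] — {gear, pin, shaft}
4. bearing@(1, 0) [-x clear] — {bearing, gear, pin, shaft}
5. flange@(0, 0) [+y clear] — {bearing, flange, gear, pin, shaft}
6. bracket@(1, 2) [-x clear] — {bearing, bracket, flange, gear, pin, shaft}
7. bushing@(0, 1) [-x clear] — {bearing, bracket, bushing, flange, gear, pin, shaft}
8. cap@(2, 0) [-y clear] — {bearing, bracket, bushing, cap, flange, gear, pin, shaft}
9. housing@(2, -1) [-y clear] — {bearing, bracket, bushing, cap, flange, gear, housing, pin, shaft}

Valid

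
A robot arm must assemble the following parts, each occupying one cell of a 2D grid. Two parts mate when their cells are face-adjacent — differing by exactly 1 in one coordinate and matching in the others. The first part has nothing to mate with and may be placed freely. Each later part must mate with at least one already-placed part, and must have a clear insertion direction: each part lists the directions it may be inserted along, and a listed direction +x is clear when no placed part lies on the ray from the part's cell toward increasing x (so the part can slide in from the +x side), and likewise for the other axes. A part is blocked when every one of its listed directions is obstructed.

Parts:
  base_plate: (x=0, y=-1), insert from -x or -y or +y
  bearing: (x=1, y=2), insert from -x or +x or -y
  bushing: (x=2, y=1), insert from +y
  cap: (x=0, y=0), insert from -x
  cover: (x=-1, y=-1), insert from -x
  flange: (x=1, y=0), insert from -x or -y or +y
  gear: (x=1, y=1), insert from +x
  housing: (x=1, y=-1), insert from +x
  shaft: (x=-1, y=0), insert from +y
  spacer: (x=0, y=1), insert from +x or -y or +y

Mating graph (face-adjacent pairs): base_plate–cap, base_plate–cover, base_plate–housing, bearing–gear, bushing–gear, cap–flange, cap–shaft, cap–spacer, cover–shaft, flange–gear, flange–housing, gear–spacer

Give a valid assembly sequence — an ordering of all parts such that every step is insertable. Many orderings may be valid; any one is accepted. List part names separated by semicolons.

1. cover@(-1, -1) [-x clear] — {cover}
2. base_plate@(0, -1) [-y clear] — {base_plate, cover}
3. housing@(1, -1) [+x clear] — {base_plate, cover, housing}
4. flange@(1, 0) [-x clear] — {base_plate, cover, flange, housing}
5. cap@(0, 0) [-x clear] — {base_plate, cap, cover, flange, housing}
6. shaft@(-1, 0) [+y clear] — {base_plate, cap, cover, flange, housing, shaft}
7. spacer@(0, 1) [+x clear] — {base_plate, cap, cover, flange, housing, shaft, spacer}
8. gear@(1, 1) [+x clear] — {base_plate, cap, cover, flange, gear, housing, shaft, spacer}
9. bushing@(2, 1) [+y clear] — {base_plate, bushing, cap, cover, flange, gear, housing, shaft, spacer}
10. bearing@(1, 2) [-x clear] — {base_plate, bearing, bushing, cap, cover, flange, gear, housing, shaft, spacer}

cover; base_plate; housing; flange; cap; shaft; spacer; gear; bushing; bearing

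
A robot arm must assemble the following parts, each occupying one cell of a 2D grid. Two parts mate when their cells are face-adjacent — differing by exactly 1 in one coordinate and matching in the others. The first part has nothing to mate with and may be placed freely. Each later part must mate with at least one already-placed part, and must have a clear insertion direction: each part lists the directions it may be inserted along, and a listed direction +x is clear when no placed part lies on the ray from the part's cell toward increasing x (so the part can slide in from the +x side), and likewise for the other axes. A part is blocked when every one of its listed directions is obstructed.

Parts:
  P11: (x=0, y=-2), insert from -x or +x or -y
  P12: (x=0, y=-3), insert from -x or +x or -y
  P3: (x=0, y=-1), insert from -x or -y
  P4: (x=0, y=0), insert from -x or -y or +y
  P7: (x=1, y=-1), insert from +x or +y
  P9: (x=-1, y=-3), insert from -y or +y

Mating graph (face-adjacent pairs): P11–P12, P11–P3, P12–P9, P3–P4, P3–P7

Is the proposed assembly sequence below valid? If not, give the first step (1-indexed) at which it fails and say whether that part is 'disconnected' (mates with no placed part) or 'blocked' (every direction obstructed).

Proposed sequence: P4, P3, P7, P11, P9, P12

1. P4@(0, 0) [-x clear] — {P4}
2. P3@(0, -1) [-x clear] — {P3, P4}
3. P7@(1, -1) [+x clear] — {P3, P4, P7}
4. P11@(0, -2) [-x clear] — {P11, P3, P4, P7}
5. P9@(-1, -3) — no placed neighbour ⇒ disconnected

Invalid at step 5 (disconnected)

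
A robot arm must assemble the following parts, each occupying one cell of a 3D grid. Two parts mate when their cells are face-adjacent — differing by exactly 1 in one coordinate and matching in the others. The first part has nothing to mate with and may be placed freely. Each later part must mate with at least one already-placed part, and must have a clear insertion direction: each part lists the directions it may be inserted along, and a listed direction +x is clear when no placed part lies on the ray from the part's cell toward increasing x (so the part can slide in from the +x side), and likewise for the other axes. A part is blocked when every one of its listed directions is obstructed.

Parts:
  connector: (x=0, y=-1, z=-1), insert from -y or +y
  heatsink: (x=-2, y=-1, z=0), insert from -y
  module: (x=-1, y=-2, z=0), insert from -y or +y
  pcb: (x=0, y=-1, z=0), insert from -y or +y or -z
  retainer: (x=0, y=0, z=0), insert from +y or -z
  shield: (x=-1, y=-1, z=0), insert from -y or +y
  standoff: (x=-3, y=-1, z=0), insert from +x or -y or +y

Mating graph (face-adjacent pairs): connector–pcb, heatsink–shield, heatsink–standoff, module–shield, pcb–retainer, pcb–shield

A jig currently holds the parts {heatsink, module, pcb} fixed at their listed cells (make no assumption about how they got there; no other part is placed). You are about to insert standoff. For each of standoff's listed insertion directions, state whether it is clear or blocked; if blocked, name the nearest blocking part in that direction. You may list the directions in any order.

+x: blocked by heatsink; +y: clear; -y: clear

+x: nearest on ray is heatsink@(-2, -1, 0) ⇒ blocked
-y: ray from standoff(-3, -1, 0) has no placed part ⇒ clear
+y: ray from standoff(-3, -1, 0) has no placed part ⇒ clear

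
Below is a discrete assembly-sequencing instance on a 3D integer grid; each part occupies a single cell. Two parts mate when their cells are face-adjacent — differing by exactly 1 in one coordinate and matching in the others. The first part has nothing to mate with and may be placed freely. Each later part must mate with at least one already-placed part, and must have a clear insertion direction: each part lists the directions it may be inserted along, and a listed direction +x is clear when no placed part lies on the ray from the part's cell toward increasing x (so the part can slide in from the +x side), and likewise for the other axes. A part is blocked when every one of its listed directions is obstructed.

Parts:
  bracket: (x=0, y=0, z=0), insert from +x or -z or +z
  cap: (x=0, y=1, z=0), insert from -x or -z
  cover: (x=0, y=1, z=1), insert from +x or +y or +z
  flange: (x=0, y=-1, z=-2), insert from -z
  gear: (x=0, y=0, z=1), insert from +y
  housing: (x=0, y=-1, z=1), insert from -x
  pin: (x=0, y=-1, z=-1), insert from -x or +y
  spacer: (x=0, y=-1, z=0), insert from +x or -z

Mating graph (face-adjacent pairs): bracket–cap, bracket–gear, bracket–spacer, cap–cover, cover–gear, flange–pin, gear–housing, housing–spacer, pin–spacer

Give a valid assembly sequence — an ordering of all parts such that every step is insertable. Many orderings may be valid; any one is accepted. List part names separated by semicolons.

1. housing@(0, -1, 1) [-x clear] — {housing}
2. spacer@(0, -1, 0) [+x clear] — {housing, spacer}
3. bracket@(0, 0, 0) [+x clear] — {bracket, housing, spacer}
4. cap@(0, 1, 0) [-x clear] — {bracket, cap, housing, spacer}
5. gear@(0, 0, 1) [+y clear] — {bracket, cap, gear, housing, spacer}
6. cover@(0, 1, 1) [+x clear] — {bracket, cap, cover, gear, housing, spacer}
7. pin@(0, -1, -1) [-x clear] — {bracket, cap, cover, gear, housing, pin, spacer}
8. flange@(0, -1, -2) [-z clear] — {bracket, cap, cover, flange, gear, housing, pin, spacer}

housing; spacer; bracket; cap; gear; cover; pin; flange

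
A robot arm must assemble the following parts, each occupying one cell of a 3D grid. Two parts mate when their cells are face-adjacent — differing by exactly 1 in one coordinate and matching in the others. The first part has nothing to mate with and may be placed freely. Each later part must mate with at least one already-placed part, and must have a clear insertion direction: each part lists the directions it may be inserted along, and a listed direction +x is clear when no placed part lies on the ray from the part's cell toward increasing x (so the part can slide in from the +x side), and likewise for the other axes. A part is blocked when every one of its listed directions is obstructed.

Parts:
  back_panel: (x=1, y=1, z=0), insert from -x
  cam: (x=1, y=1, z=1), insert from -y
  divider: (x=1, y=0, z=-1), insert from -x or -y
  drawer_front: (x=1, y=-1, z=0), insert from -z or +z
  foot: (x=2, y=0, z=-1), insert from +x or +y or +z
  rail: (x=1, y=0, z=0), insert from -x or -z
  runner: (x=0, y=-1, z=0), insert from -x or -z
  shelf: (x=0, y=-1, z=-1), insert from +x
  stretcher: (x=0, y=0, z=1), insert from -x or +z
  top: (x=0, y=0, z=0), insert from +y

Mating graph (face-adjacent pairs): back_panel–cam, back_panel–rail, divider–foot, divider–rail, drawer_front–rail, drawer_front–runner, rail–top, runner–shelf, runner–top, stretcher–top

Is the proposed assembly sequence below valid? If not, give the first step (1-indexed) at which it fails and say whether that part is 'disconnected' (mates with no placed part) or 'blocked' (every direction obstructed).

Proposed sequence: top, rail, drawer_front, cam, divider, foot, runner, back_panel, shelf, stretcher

Invalid at step 4 (disconnected)

1. top@(0, 0, 0) [+y clear] — {top}
2. rail@(1, 0, 0) [-z clear] — {rail, top}
3. drawer_front@(1, -1, 0) [-z clear] — {drawer_front, rail, top}
4. cam@(1, 1, 1) — no placed neighbour ⇒ disconnected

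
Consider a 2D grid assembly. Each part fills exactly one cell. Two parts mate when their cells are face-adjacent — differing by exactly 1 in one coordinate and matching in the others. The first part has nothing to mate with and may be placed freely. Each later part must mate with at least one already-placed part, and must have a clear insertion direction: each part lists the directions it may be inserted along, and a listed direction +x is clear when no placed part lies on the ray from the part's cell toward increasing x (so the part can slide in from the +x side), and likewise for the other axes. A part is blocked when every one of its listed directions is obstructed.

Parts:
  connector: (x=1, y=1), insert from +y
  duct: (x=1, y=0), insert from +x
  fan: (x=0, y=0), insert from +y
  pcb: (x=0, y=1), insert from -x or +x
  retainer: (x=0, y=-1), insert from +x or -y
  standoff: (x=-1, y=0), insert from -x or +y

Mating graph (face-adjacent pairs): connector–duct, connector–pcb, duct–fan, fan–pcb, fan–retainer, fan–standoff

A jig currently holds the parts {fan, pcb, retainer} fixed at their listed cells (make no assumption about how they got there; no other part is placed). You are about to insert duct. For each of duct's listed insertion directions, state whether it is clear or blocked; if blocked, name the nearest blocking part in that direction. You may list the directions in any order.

+x: ray from duct(1, 0) has no placed part ⇒ clear

+x: clear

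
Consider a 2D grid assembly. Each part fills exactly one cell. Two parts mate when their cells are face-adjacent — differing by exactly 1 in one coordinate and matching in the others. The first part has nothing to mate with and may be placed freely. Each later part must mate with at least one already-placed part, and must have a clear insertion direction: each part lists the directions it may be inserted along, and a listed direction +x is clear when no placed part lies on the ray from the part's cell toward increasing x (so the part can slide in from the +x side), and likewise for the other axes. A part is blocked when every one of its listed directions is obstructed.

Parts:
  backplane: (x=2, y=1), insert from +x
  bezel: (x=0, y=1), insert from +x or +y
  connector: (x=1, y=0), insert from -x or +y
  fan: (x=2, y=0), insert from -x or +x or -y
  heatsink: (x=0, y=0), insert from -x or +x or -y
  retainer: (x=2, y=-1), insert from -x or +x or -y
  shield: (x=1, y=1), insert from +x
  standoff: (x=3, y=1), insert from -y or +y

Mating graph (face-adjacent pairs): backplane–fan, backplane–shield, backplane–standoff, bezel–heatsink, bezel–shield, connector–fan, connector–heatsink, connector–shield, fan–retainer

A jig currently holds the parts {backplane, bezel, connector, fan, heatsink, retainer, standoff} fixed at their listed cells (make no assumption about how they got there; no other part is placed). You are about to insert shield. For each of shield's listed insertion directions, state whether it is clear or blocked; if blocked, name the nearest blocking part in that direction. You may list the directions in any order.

+x: blocked by backplane

+x: nearest on ray is backplane@(2, 1) ⇒ blocked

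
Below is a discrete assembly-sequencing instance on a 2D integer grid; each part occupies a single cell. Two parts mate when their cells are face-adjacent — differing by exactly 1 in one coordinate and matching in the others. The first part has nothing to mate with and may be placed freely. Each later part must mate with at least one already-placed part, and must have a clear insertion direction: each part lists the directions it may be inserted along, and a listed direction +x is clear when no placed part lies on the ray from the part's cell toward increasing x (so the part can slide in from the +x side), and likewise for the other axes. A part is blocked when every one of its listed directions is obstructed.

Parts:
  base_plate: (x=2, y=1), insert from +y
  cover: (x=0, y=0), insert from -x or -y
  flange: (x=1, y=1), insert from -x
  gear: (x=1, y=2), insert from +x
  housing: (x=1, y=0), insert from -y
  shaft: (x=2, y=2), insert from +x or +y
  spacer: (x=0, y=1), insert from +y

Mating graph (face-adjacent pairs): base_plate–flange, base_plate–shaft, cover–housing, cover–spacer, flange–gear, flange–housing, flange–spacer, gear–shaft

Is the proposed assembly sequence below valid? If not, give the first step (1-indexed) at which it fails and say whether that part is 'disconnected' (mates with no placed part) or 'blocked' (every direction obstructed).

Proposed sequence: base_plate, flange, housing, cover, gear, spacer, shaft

Valid

1. base_plate@(2, 1) [+y clear] — {base_plate}
2. flange@(1, 1) [-x clear] — {base_plate, flange}
3. housing@(1, 0) [-y clear] — {base_plate, flange, housing}
4. cover@(0, 0) [-x clear] — {base_plate, cover, flange, housing}
5. gear@(1, 2) [+x clear] — {base_plate, cover, flange, gear, housing}
6. spacer@(0, 1) [+y clear] — {base_plate, cover, flange, gear, housing, spacer}
7. shaft@(2, 2) [+x clear] — {base_plate, cover, flange, gear, housing, shaft, spacer}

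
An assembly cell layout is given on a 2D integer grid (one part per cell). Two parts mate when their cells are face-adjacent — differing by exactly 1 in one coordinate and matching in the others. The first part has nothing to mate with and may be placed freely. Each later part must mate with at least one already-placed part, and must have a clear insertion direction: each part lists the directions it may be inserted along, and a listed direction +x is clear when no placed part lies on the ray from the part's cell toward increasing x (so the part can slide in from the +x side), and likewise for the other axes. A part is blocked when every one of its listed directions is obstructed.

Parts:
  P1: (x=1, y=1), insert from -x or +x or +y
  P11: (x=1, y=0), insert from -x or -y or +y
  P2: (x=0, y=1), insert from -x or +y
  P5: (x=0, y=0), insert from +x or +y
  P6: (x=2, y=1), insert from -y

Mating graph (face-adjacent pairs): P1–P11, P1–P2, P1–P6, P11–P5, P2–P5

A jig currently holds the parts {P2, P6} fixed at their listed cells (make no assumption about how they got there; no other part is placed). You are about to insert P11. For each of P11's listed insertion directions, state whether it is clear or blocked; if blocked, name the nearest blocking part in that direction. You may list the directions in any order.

+y: clear; -x: clear; -y: clear

-x: ray from P11(1, 0) has no placed part ⇒ clear
-y: ray from P11(1, 0) has no placed part ⇒ clear
+y: ray from P11(1, 0) has no placed part ⇒ clear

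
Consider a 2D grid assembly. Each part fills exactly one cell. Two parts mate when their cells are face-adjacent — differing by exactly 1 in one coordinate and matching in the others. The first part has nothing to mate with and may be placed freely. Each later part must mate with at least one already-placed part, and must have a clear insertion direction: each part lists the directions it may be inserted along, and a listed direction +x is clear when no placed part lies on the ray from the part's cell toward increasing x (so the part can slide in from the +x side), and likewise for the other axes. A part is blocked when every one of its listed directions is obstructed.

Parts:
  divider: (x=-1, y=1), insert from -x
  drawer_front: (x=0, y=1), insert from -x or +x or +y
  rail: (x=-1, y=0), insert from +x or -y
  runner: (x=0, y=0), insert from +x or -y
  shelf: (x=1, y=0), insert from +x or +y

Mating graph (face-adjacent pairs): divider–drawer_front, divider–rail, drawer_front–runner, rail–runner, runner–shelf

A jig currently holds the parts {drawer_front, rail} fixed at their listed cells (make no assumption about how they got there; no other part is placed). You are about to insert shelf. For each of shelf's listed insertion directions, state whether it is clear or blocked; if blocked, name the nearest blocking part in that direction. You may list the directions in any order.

+x: ray from shelf(1, 0) has no placed part ⇒ clear
+y: ray from shelf(1, 0) has no placed part ⇒ clear

+x: clear; +y: clear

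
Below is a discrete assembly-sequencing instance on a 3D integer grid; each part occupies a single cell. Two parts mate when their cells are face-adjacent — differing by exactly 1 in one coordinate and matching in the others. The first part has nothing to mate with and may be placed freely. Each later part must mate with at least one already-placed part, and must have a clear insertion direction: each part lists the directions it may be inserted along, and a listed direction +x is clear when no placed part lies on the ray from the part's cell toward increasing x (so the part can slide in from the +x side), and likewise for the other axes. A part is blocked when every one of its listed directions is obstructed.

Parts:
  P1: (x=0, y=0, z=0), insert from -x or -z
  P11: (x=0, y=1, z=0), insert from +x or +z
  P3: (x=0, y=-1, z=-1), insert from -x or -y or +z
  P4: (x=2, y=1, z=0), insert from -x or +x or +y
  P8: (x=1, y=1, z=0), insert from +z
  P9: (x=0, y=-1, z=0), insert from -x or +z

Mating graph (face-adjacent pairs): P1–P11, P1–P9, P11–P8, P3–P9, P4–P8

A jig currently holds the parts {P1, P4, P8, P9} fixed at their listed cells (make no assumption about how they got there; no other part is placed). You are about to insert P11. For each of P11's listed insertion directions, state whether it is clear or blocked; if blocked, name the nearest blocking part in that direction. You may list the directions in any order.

+x: blocked by P8; +z: clear

+x: nearest on ray is P8@(1, 1, 0) ⇒ blocked
+z: ray from P11(0, 1, 0) has no placed part ⇒ clear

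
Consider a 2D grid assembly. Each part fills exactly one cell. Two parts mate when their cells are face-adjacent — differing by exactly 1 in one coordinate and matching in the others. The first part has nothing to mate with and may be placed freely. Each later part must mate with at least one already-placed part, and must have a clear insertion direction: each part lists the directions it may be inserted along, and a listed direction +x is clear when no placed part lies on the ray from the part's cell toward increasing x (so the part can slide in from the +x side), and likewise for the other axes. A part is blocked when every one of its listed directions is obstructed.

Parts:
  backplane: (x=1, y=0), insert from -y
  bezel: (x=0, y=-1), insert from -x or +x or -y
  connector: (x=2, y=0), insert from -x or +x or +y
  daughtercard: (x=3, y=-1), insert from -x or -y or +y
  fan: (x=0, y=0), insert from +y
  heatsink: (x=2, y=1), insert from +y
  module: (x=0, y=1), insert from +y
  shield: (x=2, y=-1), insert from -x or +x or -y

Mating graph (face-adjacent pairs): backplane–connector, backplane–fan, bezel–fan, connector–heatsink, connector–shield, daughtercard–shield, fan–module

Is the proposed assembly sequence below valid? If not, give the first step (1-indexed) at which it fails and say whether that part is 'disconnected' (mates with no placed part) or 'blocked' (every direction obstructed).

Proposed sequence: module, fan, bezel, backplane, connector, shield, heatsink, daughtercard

Invalid at step 2 (blocked)

1. module@(0, 1) [+y clear] — {module}
2. fan@(0, 0) — +y all obstructed ⇒ blocked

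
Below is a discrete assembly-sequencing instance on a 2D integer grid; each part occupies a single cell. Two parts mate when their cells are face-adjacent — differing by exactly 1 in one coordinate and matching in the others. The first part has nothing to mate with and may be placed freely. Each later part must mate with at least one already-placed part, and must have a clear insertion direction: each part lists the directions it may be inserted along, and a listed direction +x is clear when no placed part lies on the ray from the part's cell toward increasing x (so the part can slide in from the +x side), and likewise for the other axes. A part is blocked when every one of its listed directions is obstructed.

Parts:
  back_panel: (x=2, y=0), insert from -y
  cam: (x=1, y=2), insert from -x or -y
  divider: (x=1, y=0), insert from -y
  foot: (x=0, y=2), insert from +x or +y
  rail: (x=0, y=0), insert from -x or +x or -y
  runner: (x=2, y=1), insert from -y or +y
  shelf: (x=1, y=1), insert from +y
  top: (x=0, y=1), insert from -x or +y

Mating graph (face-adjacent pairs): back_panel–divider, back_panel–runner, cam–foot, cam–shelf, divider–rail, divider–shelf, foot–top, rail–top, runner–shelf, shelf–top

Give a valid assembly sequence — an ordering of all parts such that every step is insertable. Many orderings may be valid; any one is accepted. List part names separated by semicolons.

back_panel; divider; shelf; runner; rail; top; cam; foot

1. back_panel@(2, 0) [-y clear] — {back_panel}
2. divider@(1, 0) [-y clear] — {back_panel, divider}
3. shelf@(1, 1) [+y clear] — {back_panel, divider, shelf}
4. runner@(2, 1) [+y clear] — {back_panel, divider, runner, shelf}
5. rail@(0, 0) [-x clear] — {back_panel, divider, rail, runner, shelf}
6. top@(0, 1) [-x clear] — {back_panel, divider, rail, runner, shelf, top}
7. cam@(1, 2) [-x clear] — {back_panel, cam, divider, rail, runner, shelf, top}
8. foot@(0, 2) [+y clear] — {back_panel, cam, divider, foot, rail, runner, shelf, top}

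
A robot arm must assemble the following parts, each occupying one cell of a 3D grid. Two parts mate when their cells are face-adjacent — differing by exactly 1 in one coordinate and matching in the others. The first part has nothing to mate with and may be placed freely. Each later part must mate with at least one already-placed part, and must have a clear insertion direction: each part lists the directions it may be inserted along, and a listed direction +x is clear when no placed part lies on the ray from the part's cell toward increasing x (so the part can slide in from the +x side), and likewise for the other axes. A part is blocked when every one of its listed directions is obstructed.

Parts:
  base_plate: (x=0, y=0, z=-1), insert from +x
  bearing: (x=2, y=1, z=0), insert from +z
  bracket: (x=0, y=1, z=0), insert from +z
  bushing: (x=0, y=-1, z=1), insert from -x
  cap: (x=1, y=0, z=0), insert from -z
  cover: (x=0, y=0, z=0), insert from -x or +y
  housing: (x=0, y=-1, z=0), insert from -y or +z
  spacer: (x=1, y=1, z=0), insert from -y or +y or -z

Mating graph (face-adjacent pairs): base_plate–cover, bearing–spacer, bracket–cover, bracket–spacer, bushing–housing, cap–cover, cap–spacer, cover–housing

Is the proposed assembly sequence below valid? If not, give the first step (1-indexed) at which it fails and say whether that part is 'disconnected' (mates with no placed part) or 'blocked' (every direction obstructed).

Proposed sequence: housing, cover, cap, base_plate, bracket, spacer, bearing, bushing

1. housing@(0, -1, 0) [-y clear] — {housing}
2. cover@(0, 0, 0) [-x clear] — {cover, housing}
3. cap@(1, 0, 0) [-z clear] — {cap, cover, housing}
4. base_plate@(0, 0, -1) [+x clear] — {base_plate, cap, cover, housing}
5. bracket@(0, 1, 0) [+z clear] — {base_plate, bracket, cap, cover, housing}
6. spacer@(1, 1, 0) [+y clear] — {base_plate, bracket, cap, cover, housing, spacer}
7. bearing@(2, 1, 0) [+z clear] — {base_plate, bearing, bracket, cap, cover, housing, spacer}
8. bushing@(0, -1, 1) [-x clear] — {base_plate, bearing, bracket, bushing, cap, cover, housing, spacer}

Valid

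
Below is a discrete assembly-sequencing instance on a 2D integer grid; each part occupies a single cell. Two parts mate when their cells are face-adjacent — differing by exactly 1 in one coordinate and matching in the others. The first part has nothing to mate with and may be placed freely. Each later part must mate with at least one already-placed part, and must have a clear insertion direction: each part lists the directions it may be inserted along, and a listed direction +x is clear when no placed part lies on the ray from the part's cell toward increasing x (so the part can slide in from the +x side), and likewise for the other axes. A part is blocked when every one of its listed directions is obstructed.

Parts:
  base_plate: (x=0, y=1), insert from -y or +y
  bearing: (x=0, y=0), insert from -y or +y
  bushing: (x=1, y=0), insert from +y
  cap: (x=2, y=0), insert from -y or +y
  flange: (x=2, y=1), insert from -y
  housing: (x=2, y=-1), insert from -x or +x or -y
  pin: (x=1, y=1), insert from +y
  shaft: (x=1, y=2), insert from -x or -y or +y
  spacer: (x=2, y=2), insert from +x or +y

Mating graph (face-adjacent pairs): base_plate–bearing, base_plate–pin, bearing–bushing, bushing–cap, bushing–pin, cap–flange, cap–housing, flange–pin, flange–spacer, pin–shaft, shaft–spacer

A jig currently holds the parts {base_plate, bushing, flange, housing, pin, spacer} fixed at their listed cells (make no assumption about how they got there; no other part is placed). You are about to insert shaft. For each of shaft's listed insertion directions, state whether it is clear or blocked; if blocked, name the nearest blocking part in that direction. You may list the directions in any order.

-x: ray from shaft(1, 2) has no placed part ⇒ clear
-y: nearest on ray is pin@(1, 1) ⇒ blocked
+y: ray from shaft(1, 2) has no placed part ⇒ clear

+y: clear; -x: clear; -y: blocked by pin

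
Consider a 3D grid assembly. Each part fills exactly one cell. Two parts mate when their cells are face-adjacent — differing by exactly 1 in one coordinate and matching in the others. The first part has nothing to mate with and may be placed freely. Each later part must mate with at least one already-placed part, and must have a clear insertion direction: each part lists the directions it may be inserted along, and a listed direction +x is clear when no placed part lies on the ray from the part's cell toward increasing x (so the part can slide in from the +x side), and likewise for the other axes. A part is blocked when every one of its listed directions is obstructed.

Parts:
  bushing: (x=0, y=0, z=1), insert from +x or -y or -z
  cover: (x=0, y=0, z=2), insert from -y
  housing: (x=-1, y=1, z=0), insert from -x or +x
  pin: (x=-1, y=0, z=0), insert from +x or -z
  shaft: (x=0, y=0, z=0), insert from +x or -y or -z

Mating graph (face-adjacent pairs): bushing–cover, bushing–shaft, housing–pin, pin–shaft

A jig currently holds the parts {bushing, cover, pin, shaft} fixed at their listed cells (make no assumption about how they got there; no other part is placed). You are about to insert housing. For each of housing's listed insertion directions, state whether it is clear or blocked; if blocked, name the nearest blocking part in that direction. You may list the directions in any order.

-x: ray from housing(-1, 1, 0) has no placed part ⇒ clear
+x: ray from housing(-1, 1, 0) has no placed part ⇒ clear

+x: clear; -x: clear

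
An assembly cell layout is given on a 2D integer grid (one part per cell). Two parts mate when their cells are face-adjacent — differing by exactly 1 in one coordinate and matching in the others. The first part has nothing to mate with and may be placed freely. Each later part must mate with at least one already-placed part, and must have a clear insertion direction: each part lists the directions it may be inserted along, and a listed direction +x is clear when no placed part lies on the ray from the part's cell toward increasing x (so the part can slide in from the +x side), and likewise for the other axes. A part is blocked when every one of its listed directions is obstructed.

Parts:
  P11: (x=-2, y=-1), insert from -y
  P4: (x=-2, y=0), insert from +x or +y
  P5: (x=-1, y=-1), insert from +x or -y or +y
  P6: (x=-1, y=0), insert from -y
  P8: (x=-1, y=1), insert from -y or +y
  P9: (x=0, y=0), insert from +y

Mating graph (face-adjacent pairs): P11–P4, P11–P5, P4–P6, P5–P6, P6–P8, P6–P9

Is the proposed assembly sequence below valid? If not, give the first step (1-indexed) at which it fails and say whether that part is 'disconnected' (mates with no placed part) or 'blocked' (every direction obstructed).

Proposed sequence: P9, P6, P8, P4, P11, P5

Valid

1. P9@(0, 0) [+y clear] — {P9}
2. P6@(-1, 0) [-y clear] — {P6, P9}
3. P8@(-1, 1) [+y clear] — {P6, P8, P9}
4. P4@(-2, 0) [+y clear] — {P4, P6, P8, P9}
5. P11@(-2, -1) [-y clear] — {P11, P4, P6, P8, P9}
6. P5@(-1, -1) [+x clear] — {P11, P4, P5, P6, P8, P9}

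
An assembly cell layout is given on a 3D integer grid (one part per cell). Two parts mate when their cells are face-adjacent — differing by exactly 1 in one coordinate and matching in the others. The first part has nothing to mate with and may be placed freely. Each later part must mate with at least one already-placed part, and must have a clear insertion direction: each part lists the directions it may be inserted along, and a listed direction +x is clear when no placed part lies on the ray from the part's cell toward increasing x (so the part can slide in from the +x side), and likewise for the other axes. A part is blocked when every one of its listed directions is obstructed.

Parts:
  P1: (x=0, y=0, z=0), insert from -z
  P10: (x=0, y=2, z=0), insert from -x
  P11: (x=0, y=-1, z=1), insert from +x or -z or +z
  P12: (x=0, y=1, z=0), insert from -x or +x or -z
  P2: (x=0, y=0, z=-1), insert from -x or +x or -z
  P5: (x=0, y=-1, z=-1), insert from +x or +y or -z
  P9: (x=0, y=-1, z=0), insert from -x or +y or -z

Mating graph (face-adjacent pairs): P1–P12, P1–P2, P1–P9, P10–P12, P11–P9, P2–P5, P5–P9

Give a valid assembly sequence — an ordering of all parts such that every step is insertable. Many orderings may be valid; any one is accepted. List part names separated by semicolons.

P11; P9; P5; P1; P12; P2; P10

1. P11@(0, -1, 1) [+x clear] — {P11}
2. P9@(0, -1, 0) [-x clear] — {P11, P9}
3. P5@(0, -1, -1) [+x clear] — {P11, P5, P9}
4. P1@(0, 0, 0) [-z clear] — {P1, P11, P5, P9}
5. P12@(0, 1, 0) [-x clear] — {P1, P11, P12, P5, P9}
6. P2@(0, 0, -1) [-x clear] — {P1, P11, P12, P2, P5, P9}
7. P10@(0, 2, 0) [-x clear] — {P1, P10, P11, P12, P2, P5, P9}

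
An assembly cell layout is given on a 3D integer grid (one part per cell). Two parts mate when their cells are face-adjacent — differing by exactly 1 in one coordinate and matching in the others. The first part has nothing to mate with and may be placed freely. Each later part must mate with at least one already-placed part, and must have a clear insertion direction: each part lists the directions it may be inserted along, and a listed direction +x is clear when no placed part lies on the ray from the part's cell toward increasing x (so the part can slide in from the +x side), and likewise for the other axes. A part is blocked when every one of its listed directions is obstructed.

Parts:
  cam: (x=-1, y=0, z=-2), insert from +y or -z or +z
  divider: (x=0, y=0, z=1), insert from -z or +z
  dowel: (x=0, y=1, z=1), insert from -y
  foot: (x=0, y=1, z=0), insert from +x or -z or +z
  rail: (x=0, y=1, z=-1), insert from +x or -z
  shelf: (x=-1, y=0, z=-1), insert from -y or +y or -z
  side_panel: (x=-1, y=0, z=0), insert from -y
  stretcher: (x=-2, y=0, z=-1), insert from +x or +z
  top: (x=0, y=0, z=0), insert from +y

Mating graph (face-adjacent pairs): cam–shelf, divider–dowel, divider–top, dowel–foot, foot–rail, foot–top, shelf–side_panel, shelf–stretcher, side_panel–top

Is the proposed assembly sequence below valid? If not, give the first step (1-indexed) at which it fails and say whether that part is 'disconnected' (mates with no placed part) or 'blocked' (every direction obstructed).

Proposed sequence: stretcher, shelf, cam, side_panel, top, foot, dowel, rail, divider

1. stretcher@(-2, 0, -1) [+x clear] — {stretcher}
2. shelf@(-1, 0, -1) [-y clear] — {shelf, stretcher}
3. cam@(-1, 0, -2) [+y clear] — {cam, shelf, stretcher}
4. side_panel@(-1, 0, 0) [-y clear] — {cam, shelf, side_panel, stretcher}
5. top@(0, 0, 0) [+y clear] — {cam, shelf, side_panel, stretcher, top}
6. foot@(0, 1, 0) [+x clear] — {cam, foot, shelf, side_panel, stretcher, top}
7. dowel@(0, 1, 1) [-y clear] — {cam, dowel, foot, shelf, side_panel, stretcher, top}
8. rail@(0, 1, -1) [+x clear] — {cam, dowel, foot, rail, shelf, side_panel, stretcher, top}
9. divider@(0, 0, 1) [+z clear] — {cam, divider, dowel, foot, rail, shelf, side_panel, stretcher, top}

Valid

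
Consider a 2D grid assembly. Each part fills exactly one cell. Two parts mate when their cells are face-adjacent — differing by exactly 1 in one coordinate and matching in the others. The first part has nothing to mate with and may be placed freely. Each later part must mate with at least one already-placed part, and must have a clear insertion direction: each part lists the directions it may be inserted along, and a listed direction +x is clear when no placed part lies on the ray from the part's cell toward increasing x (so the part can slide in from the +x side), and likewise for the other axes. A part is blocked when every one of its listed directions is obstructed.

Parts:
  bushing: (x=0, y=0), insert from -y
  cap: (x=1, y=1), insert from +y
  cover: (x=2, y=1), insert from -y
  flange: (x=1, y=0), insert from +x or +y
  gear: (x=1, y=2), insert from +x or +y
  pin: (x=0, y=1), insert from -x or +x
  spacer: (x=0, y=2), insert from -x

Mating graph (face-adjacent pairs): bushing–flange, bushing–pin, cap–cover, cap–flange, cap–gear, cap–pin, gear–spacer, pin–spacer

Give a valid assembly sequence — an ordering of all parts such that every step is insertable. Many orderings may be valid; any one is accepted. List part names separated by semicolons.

cover; cap; flange; pin; bushing; gear; spacer

1. cover@(2, 1) [-y clear] — {cover}
2. cap@(1, 1) [+y clear] — {cap, cover}
3. flange@(1, 0) [+x clear] — {cap, cover, flange}
4. pin@(0, 1) [-x clear] — {cap, cover, flange, pin}
5. bushing@(0, 0) [-y clear] — {bushing, cap, cover, flange, pin}
6. gear@(1, 2) [+x clear] — {bushing, cap, cover, flange, gear, pin}
7. spacer@(0, 2) [-x clear] — {bushing, cap, cover, flange, gear, pin, spacer}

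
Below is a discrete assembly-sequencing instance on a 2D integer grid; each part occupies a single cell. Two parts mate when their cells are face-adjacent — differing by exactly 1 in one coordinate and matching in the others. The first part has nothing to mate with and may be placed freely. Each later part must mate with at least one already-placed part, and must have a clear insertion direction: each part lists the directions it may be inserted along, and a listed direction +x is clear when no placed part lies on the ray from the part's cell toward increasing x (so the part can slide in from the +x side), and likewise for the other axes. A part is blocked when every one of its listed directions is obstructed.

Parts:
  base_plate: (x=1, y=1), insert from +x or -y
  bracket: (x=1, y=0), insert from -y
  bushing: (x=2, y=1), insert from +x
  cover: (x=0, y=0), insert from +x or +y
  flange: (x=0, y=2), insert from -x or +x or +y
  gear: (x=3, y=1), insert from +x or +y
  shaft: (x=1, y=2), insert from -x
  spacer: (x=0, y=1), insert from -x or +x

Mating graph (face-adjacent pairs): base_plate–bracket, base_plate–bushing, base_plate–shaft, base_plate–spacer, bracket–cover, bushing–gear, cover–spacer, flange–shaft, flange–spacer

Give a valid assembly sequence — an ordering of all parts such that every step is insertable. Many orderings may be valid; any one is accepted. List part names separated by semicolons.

base_plate; bushing; bracket; cover; gear; shaft; flange; spacer

1. base_plate@(1, 1) [+x clear] — {base_plate}
2. bushing@(2, 1) [+x clear] — {base_plate, bushing}
3. bracket@(1, 0) [-y clear] — {base_plate, bracket, bushing}
4. cover@(0, 0) [+y clear] — {base_plate, bracket, bushing, cover}
5. gear@(3, 1) [+x clear] — {base_plate, bracket, bushing, cover, gear}
6. shaft@(1, 2) [-x clear] — {base_plate, bracket, bushing, cover, gear, shaft}
7. flange@(0, 2) [-x clear] — {base_plate, bracket, bushing, cover, flange, gear, shaft}
8. spacer@(0, 1) [-x clear] — {base_plate, bracket, bushing, cover, flange, gear, shaft, spacer}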